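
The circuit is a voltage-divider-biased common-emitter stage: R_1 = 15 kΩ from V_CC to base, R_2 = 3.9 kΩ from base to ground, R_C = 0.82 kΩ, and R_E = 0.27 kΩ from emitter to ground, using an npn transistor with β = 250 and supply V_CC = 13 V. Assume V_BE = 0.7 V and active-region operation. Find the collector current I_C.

I_C ≈ 7 mA

Thevenize the base divider: V_Th = V_CC·R_2/(R_1+R_2) = 13×3.9/18.9 = 2.68 V, R_Th = R_1‖R_2 = 3.1 kΩ.
Base-emitter loop: V_Th = I_B·R_Th + V_BE + (β+1)I_B·R_E, so I_B = (2.68 − 0.7) / (3.1 + 251×0.27) = 0.028 mA.
I_C = β·I_B = 250×0.028 = 6.99 mA, and I_E = (β+1)I_B = 7.02 mA.
V_CE = V_CC − I_C·R_C − I_E·R_E = 13 − 6.99×0.82 − 7.02×0.27 = 5.37 V.
V_CE = 5.37 V > 0.2 V confirms active-region operation.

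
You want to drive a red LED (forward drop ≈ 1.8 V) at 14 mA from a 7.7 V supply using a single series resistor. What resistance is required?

The resistor drops V_S − V_D = 7.7 − 1.8 = 5.9 V at 14 mA.
R = 5.9 V / 14 mA = 0.421 kΩ.

R ≈ 0.42 kΩ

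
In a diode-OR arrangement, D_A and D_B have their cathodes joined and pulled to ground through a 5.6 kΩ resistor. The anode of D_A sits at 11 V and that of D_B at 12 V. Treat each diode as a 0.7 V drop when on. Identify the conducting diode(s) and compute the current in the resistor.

Only D_B conducts; I_R ≈ 2 mA

Assume both conduct. Then node N would need to be at both 11−0.7 = 10.3 V and 12−0.7 = 11.3 V, which is impossible.
Assume only D_B conducts: V_N = 12 − 0.7 = 11.3 V, so I_R = 11.3/5.6 = 2.02 mA.
Check D_A: its anode-to-cathode voltage is 11 − 11.3 = -0.3 V < 0.7 V, so it is off. The assumption is consistent.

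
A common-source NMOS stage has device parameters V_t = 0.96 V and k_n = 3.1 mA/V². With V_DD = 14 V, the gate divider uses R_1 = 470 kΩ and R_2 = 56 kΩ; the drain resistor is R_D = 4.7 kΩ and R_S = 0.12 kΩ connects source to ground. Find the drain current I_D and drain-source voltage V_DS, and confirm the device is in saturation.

V_G = V_DD·R_2/(R_1+R_2) = 14×56/526 = 1.49 V.
Assume saturation: I_D = (k_n/2)(V_GS − V_t)² with V_GS = V_G − I_D·R_S = 1.49 − 0.12·I_D.
Substituting gives 0.0223·I_D² − 1.2·I_D + 0.436 = 0, with roots I_D = 0.367 or 53.3 mA.
The root I_D = 53.3 mA gives V_GS = -4.9 V ≤ V_t, so take I_D = 0.367 mA.
Then V_GS = 1.45 V and V_DS = V_DD − I_D(R_D+R_S) = 14 − 0.367×4.82 = 12.2 V.
Saturation requires V_DS ≥ V_GS − V_t = 0.486 V; 12.2 ≥ 0.486 ✓.

I_D ≈ 0.37 mA, V_DS ≈ 12 V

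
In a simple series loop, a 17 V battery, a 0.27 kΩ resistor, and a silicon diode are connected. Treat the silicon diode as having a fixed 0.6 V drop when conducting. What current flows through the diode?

I ≈ 61 mA

KVL around the loop: 17 = V_D + I·R = 0.6 + I × 0.27 kΩ.
So I = (17 − 0.6) / 0.27 kΩ = 16.4 / 0.27 = 60.7 mA.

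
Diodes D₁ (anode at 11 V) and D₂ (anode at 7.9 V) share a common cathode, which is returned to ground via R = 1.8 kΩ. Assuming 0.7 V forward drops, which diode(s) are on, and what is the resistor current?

Only D₁ conducts; I_R ≈ 5.7 mA

Assume both conduct. Then node N would need to be at both 11−0.7 = 10.3 V and 7.9−0.7 = 7.2 V, which is impossible.
Assume only D₁ conducts: V_N = 11 − 0.7 = 10.3 V, so I_R = 10.3/1.8 = 5.72 mA.
Check D₂: its anode-to-cathode voltage is 7.9 − 10.3 = -2.4 V < 0.7 V, so it is off. The assumption is consistent.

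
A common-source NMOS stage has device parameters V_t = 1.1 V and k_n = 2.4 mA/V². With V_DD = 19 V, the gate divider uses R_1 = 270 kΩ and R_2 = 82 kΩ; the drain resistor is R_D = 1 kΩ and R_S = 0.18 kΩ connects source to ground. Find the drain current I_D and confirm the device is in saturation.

I_D ≈ 6 mA

V_G = V_DD·R_2/(R_1+R_2) = 19×82/352 = 4.43 V.
Assume saturation: I_D = (k_n/2)(V_GS − V_t)² with V_GS = V_G − I_D·R_S = 4.43 − 0.18·I_D.
Substituting gives 0.0389·I_D² − 2.44·I_D + 13.3 = 0, with roots I_D = 6.03 or 56.6 mA.
The root I_D = 56.6 mA gives V_GS = -5.77 V ≤ V_t, so take I_D = 6.03 mA.
Then V_GS = 3.34 V and V_DS = V_DD − I_D(R_D+R_S) = 19 − 6.03×1.18 = 11.9 V.
Saturation requires V_DS ≥ V_GS − V_t = 2.24 V; 11.9 ≥ 2.24 ✓.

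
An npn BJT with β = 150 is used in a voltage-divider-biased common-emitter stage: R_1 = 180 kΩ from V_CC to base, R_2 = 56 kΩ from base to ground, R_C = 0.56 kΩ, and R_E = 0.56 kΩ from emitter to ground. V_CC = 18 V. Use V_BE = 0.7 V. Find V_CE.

V_CE ≈ 13 V

Thevenize the base divider: V_Th = V_CC·R_2/(R_1+R_2) = 18×56/236 = 4.27 V, R_Th = R_1‖R_2 = 42.7 kΩ.
Base-emitter loop: V_Th = I_B·R_Th + V_BE + (β+1)I_B·R_E, so I_B = (4.27 − 0.7) / (42.7 + 151×0.56) = 0.0281 mA.
I_C = β·I_B = 150×0.0281 = 4.21 mA, and I_E = (β+1)I_B = 4.24 mA.
V_CE = V_CC − I_C·R_C − I_E·R_E = 18 − 4.21×0.56 − 4.24×0.56 = 13.3 V.
V_CE = 13.3 V > 0.2 V confirms active-region operation.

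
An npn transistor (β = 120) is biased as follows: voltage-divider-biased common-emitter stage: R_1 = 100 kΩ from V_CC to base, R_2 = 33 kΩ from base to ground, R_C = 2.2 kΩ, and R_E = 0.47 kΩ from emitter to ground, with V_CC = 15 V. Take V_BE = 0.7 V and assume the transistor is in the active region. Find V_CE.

Thevenize the base divider: V_Th = V_CC·R_2/(R_1+R_2) = 15×33/133 = 3.72 V, R_Th = R_1‖R_2 = 24.8 kΩ.
Base-emitter loop: V_Th = I_B·R_Th + V_BE + (β+1)I_B·R_E, so I_B = (3.72 − 0.7) / (24.8 + 121×0.47) = 0.037 mA.
I_C = β·I_B = 120×0.037 = 4.44 mA, and I_E = (β+1)I_B = 4.48 mA.
V_CE = V_CC − I_C·R_C − I_E·R_E = 15 − 4.44×2.2 − 4.48×0.47 = 3.13 V.
V_CE = 3.13 V > 0.2 V confirms active-region operation.

V_CE ≈ 3.1 V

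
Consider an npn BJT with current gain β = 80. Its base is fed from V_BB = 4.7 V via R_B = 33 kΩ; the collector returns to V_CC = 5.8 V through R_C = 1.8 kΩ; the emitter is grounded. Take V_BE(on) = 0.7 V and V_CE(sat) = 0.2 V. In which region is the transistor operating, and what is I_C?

Assume active: I_B = (4.7 − 0.7)/33 = 0.121 mA, giving I_C = β·I_B = 9.7 mA.
But then V_CE = 5.8 − 9.7×1.8 = -11.7 V < V_CE(sat) = 0.2 V — impossible in the active region.
So the transistor is saturated. With V_CE = 0.2 V, I_C = (V_CC − 0.2)/R_C = 5.6/1.8 = 3.11 mA.
Check: β·I_B = 9.7 mA > I_C = 3.11 mA, confirming saturation.

saturation; I_C ≈ 3.1 mA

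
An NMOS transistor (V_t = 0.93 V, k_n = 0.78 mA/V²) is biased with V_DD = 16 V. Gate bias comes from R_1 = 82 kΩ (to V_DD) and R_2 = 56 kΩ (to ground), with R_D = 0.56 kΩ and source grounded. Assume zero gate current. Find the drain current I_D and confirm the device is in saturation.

I_D ≈ 12 mA

V_G = V_DD·R_2/(R_1+R_2) = 16×56/138 = 6.49 V. With the source grounded, V_GS = V_G = 6.49 V.
Assume saturation: I_D = (k_n/2)(V_GS − V_t)² = (0.78/2)×(6.49 − 0.93)² = 0.39×5.56² = 12.1 mA.
V_DS = V_DD − I_D·R_D = 16 − 12.1×0.56 = 9.24 V.
Saturation requires V_DS ≥ V_GS − V_t = 5.56 V; 9.24 ≥ 5.56 ✓.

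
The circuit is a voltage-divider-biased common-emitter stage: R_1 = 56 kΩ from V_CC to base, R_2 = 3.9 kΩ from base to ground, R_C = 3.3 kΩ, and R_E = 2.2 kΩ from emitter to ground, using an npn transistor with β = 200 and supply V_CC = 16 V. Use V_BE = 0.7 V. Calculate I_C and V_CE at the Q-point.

Thevenize the base divider: V_Th = V_CC·R_2/(R_1+R_2) = 16×3.9/59.9 = 1.04 V, R_Th = R_1‖R_2 = 3.65 kΩ.
Base-emitter loop: V_Th = I_B·R_Th + V_BE + (β+1)I_B·R_E, so I_B = (1.04 − 0.7) / (3.65 + 201×2.2) = 0.000766 mA.
I_C = β·I_B = 200×0.000766 = 0.153 mA, and I_E = (β+1)I_B = 0.154 mA.
V_CE = V_CC − I_C·R_C − I_E·R_E = 16 − 0.153×3.3 − 0.154×2.2 = 15.2 V.
V_CE = 15.2 V > 0.2 V confirms active-region operation.

I_C ≈ 0.15 mA, V_CE ≈ 15 V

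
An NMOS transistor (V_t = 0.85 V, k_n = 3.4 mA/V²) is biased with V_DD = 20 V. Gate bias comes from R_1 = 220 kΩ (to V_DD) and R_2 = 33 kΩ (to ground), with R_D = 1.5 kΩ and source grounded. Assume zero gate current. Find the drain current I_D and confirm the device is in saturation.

V_G = V_DD·R_2/(R_1+R_2) = 20×33/253 = 2.61 V. With the source grounded, V_GS = V_G = 2.61 V.
Assume saturation: I_D = (k_n/2)(V_GS − V_t)² = (3.4/2)×(2.61 − 0.85)² = 1.7×1.76² = 5.26 mA.
V_DS = V_DD − I_D·R_D = 20 − 5.26×1.5 = 12.1 V.
Saturation requires V_DS ≥ V_GS − V_t = 1.76 V; 12.1 ≥ 1.76 ✓.

I_D ≈ 5.3 mA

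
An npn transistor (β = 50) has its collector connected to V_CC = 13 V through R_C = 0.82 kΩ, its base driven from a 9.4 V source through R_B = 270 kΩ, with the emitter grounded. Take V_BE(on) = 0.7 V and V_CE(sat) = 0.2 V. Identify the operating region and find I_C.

active; I_C ≈ 1.6 mA

Assume active. Base-emitter loop: I_B = (V_BB − V_BE)/R_B = (9.4 − 0.7)/270 = 0.0322 mA.
I_C = β·I_B = 50×0.0322 = 1.61 mA.
V_CE = V_CC − I_C·R_C = 13 − 1.61×0.82 = 11.7 V > V_CE(sat), so the active-region assumption holds.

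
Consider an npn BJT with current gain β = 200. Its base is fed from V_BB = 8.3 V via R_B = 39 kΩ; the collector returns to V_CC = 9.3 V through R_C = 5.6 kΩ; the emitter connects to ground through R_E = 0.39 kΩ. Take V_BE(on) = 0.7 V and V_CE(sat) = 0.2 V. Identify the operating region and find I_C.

saturation; I_C ≈ 1.5 mA

Assume active: I_B = (8.3 − 0.7)/(39 + 201×0.39) = 0.0647 mA, I_C = β·I_B = 12.9 mA.
Then V_CE = 9.3 − 12.9×5.6 − 13×0.39 = -68.3 V < 0.2 V — the active assumption fails.
Re-solve with V_CE = 0.2 V. KCL at the emitter: V_E/R_E = (V_BB−0.7−V_E)/R_B + (V_CC−0.2−V_E)/R_C, giving V_E = 0.657 V.
I_C = (V_CC − 0.2 − V_E)/R_C = (9.1 − 0.657)/5.6 = 1.51 mA.
Check: I_B = (7.6 − 0.657)/39 = 0.178 mA, and β·I_B = 35.6 mA > I_C, confirming saturation.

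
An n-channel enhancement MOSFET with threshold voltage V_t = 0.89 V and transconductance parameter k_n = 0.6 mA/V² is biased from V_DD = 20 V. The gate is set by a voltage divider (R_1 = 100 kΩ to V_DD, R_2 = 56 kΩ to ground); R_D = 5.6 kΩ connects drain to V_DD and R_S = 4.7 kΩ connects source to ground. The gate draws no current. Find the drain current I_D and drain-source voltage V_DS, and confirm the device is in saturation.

I_D ≈ 0.96 mA, V_DS ≈ 10 V

V_G = V_DD·R_2/(R_1+R_2) = 20×56/156 = 7.18 V.
Assume saturation: I_D = (k_n/2)(V_GS − V_t)² with V_GS = V_G − I_D·R_S = 7.18 − 4.7·I_D.
Substituting gives 6.63·I_D² − 18.7·I_D + 11.9 = 0, with roots I_D = 0.958 or 1.87 mA.
The root I_D = 1.87 mA gives V_GS = -1.61 V ≤ V_t, so take I_D = 0.958 mA.
Then V_GS = 2.68 V and V_DS = V_DD − I_D(R_D+R_S) = 20 − 0.958×10.3 = 10.1 V.
Saturation requires V_DS ≥ V_GS − V_t = 1.79 V; 10.1 ≥ 1.79 ✓.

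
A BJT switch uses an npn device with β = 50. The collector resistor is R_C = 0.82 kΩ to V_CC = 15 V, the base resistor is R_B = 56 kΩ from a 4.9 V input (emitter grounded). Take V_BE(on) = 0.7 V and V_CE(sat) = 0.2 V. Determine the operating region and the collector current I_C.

Assume active. Base-emitter loop: I_B = (V_BB − V_BE)/R_B = (4.9 − 0.7)/56 = 0.075 mA.
I_C = β·I_B = 50×0.075 = 3.75 mA.
V_CE = V_CC − I_C·R_C = 15 − 3.75×0.82 = 11.9 V > V_CE(sat), so the active-region assumption holds.

active; I_C ≈ 3.8 mA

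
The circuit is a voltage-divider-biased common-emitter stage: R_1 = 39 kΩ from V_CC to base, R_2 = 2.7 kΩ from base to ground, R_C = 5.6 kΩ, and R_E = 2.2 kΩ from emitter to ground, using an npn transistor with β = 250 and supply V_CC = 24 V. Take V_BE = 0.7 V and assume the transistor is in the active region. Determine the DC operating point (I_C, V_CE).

Thevenize the base divider: V_Th = V_CC·R_2/(R_1+R_2) = 24×2.7/41.7 = 1.55 V, R_Th = R_1‖R_2 = 2.53 kΩ.
Base-emitter loop: V_Th = I_B·R_Th + V_BE + (β+1)I_B·R_E, so I_B = (1.55 − 0.7) / (2.53 + 251×2.2) = 0.00154 mA.
I_C = β·I_B = 250×0.00154 = 0.385 mA, and I_E = (β+1)I_B = 0.386 mA.
V_CE = V_CC − I_C·R_C − I_E·R_E = 24 − 0.385×5.6 − 0.386×2.2 = 21 V.
V_CE = 21 V > 0.2 V confirms active-region operation.

I_C ≈ 0.38 mA, V_CE ≈ 21 V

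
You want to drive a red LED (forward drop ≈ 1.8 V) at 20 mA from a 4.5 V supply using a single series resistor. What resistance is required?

The resistor drops V_S − V_D = 4.5 − 1.8 = 2.7 V at 20 mA.
R = 2.7 V / 20 mA = 0.135 kΩ.

R ≈ 0.14 kΩ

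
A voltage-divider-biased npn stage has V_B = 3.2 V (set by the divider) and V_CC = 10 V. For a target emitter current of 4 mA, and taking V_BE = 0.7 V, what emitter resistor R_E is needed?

V_E = V_B − V_BE = 3.2 − 0.7 = 2.5 V.
R_E = V_E / I_E = 2.5 / 4 = 0.625 kΩ.

R_E ≈ 0.62 kΩ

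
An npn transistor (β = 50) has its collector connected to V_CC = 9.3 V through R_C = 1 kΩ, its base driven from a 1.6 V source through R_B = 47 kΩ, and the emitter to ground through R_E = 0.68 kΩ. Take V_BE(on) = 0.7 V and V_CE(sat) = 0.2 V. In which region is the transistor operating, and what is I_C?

active; I_C ≈ 0.55 mA

Assume active. Base-emitter loop: I_B = (V_BB − V_BE)/(R_B + (β+1)R_E) = (1.6 − 0.7)/(47 + 51×0.68) = 0.011 mA.
I_C = β·I_B = 50×0.011 = 0.551 mA.
V_CE = V_CC − I_C·R_C − I_E·R_E = 9.3 − 0.551×1 − 0.562×0.68 = 8.37 V > V_CE(sat), so the active-region assumption holds.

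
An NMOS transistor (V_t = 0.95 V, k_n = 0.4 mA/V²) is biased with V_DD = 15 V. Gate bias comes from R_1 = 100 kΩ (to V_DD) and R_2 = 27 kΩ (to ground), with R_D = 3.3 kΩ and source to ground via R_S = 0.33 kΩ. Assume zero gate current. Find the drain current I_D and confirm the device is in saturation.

I_D ≈ 0.78 mA

V_G = V_DD·R_2/(R_1+R_2) = 15×27/127 = 3.19 V.
Assume saturation: I_D = (k_n/2)(V_GS − V_t)² with V_GS = V_G − I_D·R_S = 3.19 − 0.33·I_D.
Substituting gives 0.0218·I_D² − 1.3·I_D + 1 = 0, with roots I_D = 0.784 or 58.7 mA.
The root I_D = 58.7 mA gives V_GS = -16.2 V ≤ V_t, so take I_D = 0.784 mA.
Then V_GS = 2.93 V and V_DS = V_DD − I_D(R_D+R_S) = 15 − 0.784×3.63 = 12.2 V.
Saturation requires V_DS ≥ V_GS − V_t = 1.98 V; 12.2 ≥ 1.98 ✓.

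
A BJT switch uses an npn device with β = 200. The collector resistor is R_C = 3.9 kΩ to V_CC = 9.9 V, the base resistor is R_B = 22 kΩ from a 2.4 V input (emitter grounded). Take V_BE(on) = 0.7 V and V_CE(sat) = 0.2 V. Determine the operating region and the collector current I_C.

Assume active: I_B = (2.4 − 0.7)/22 = 0.0773 mA, giving I_C = β·I_B = 15.5 mA.
But then V_CE = 9.9 − 15.5×3.9 = -50.4 V < V_CE(sat) = 0.2 V — impossible in the active region.
So the transistor is saturated. With V_CE = 0.2 V, I_C = (V_CC − 0.2)/R_C = 9.7/3.9 = 2.49 mA.
Check: β·I_B = 15.5 mA > I_C = 2.49 mA, confirming saturation.

saturation; I_C ≈ 2.5 mA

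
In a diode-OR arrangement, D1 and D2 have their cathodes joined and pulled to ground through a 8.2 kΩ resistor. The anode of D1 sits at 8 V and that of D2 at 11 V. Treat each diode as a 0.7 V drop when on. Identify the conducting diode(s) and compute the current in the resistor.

Assume both conduct. Then node N would need to be at both 8−0.7 = 7.3 V and 11−0.7 = 10.3 V, which is impossible.
Assume only D2 conducts: V_N = 11 − 0.7 = 10.3 V, so I_R = 10.3/8.2 = 1.26 mA.
Check D1: its anode-to-cathode voltage is 8 − 10.3 = -2.3 V < 0.7 V, so it is off. The assumption is consistent.

Only D2 conducts; I_R ≈ 1.3 mA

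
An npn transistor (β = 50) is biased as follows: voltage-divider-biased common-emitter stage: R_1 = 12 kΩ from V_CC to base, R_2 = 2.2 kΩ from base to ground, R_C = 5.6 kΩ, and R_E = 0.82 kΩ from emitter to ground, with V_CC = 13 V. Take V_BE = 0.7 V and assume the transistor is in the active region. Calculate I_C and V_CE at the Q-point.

Thevenize the base divider: V_Th = V_CC·R_2/(R_1+R_2) = 13×2.2/14.2 = 2.01 V, R_Th = R_1‖R_2 = 1.86 kΩ.
Base-emitter loop: V_Th = I_B·R_Th + V_BE + (β+1)I_B·R_E, so I_B = (2.01 − 0.7) / (1.86 + 51×0.82) = 0.0301 mA.
I_C = β·I_B = 50×0.0301 = 1.5 mA, and I_E = (β+1)I_B = 1.53 mA.
V_CE = V_CC − I_C·R_C − I_E·R_E = 13 − 1.5×5.6 − 1.53×0.82 = 3.32 V.
V_CE = 3.32 V > 0.2 V confirms active-region operation.

I_C ≈ 1.5 mA, V_CE ≈ 3.3 V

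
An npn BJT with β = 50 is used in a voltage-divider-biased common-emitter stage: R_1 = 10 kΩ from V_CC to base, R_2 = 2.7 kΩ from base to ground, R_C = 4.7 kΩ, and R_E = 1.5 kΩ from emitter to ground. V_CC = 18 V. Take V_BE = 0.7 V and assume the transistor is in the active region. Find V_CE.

V_CE ≈ 5.6 V

Thevenize the base divider: V_Th = V_CC·R_2/(R_1+R_2) = 18×2.7/12.7 = 3.83 V, R_Th = R_1‖R_2 = 2.13 kΩ.
Base-emitter loop: V_Th = I_B·R_Th + V_BE + (β+1)I_B·R_E, so I_B = (3.83 − 0.7) / (2.13 + 51×1.5) = 0.0398 mA.
I_C = β·I_B = 50×0.0398 = 1.99 mA, and I_E = (β+1)I_B = 2.03 mA.
V_CE = V_CC − I_C·R_C − I_E·R_E = 18 − 1.99×4.7 − 2.03×1.5 = 5.61 V.
V_CE = 5.61 V > 0.2 V confirms active-region operation.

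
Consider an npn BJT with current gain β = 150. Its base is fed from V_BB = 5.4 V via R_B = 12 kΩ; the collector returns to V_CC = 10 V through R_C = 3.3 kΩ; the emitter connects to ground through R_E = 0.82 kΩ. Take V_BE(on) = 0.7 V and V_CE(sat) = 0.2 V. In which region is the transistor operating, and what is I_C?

saturation; I_C ≈ 2.3 mA

Assume active: I_B = (5.4 − 0.7)/(12 + 151×0.82) = 0.0346 mA, I_C = β·I_B = 5.19 mA.
Then V_CE = 10 − 5.19×3.3 − 5.23×0.82 = -11.4 V < 0.2 V — the active assumption fails.
Re-solve with V_CE = 0.2 V. KCL at the emitter: V_E/R_E = (V_BB−0.7−V_E)/R_B + (V_CC−0.2−V_E)/R_C, giving V_E = 2.09 V.
I_C = (V_CC − 0.2 − V_E)/R_C = (9.8 − 2.09)/3.3 = 2.34 mA.
Check: I_B = (4.7 − 2.09)/12 = 0.217 mA, and β·I_B = 32.6 mA > I_C, confirming saturation.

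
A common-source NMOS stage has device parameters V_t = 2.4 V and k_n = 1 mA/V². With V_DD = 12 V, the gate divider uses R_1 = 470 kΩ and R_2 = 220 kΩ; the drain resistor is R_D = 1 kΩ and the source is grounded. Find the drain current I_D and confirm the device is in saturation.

I_D ≈ 1 mA

V_G = V_DD·R_2/(R_1+R_2) = 12×220/690 = 3.83 V. With the source grounded, V_GS = V_G = 3.83 V.
Assume saturation: I_D = (k_n/2)(V_GS − V_t)² = (1/2)×(3.83 − 2.4)² = 0.5×1.43² = 1.02 mA.
V_DS = V_DD − I_D·R_D = 12 − 1.02×1 = 11 V.
Saturation requires V_DS ≥ V_GS − V_t = 1.43 V; 11 ≥ 1.43 ✓.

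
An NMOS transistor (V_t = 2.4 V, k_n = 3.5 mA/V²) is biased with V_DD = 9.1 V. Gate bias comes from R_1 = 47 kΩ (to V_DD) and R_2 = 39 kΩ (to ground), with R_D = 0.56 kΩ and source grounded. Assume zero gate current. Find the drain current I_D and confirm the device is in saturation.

I_D ≈ 5.2 mA

V_G = V_DD·R_2/(R_1+R_2) = 9.1×39/86 = 4.13 V. With the source grounded, V_GS = V_G = 4.13 V.
Assume saturation: I_D = (k_n/2)(V_GS − V_t)² = (3.5/2)×(4.13 − 2.4)² = 1.75×1.73² = 5.22 mA.
V_DS = V_DD − I_D·R_D = 9.1 − 5.22×0.56 = 6.18 V.
Saturation requires V_DS ≥ V_GS − V_t = 1.73 V; 6.18 ≥ 1.73 ✓.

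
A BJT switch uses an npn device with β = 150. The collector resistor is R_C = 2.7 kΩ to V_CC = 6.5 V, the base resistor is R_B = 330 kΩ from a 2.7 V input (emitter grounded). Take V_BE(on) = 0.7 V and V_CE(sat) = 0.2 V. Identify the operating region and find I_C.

Assume active. Base-emitter loop: I_B = (V_BB − V_BE)/R_B = (2.7 − 0.7)/330 = 0.00606 mA.
I_C = β·I_B = 150×0.00606 = 0.909 mA.
V_CE = V_CC − I_C·R_C = 6.5 − 0.909×2.7 = 4.05 V > V_CE(sat), so the active-region assumption holds.

active; I_C ≈ 0.91 mA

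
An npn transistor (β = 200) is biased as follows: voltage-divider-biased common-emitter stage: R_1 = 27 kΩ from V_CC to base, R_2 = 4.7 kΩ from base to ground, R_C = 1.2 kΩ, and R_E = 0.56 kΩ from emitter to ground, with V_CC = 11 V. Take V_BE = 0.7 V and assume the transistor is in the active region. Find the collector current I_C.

Thevenize the base divider: V_Th = V_CC·R_2/(R_1+R_2) = 11×4.7/31.7 = 1.63 V, R_Th = R_1‖R_2 = 4 kΩ.
Base-emitter loop: V_Th = I_B·R_Th + V_BE + (β+1)I_B·R_E, so I_B = (1.63 − 0.7) / (4 + 201×0.56) = 0.00799 mA.
I_C = β·I_B = 200×0.00799 = 1.6 mA, and I_E = (β+1)I_B = 1.61 mA.
V_CE = V_CC − I_C·R_C − I_E·R_E = 11 − 1.6×1.2 − 1.61×0.56 = 8.18 V.
V_CE = 8.18 V > 0.2 V confirms active-region operation.

I_C ≈ 1.6 mA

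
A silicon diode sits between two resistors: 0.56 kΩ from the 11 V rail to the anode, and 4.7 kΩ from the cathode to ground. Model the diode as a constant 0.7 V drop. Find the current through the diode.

I ≈ 2 mA

The two resistors are in series with the diode, so KVL gives 11 = I·0.56 + 0.7 + I·4.7.
I = (11 − 0.7) / (0.56 + 4.7) kΩ = 10.3 / 5.26 = 1.96 mA.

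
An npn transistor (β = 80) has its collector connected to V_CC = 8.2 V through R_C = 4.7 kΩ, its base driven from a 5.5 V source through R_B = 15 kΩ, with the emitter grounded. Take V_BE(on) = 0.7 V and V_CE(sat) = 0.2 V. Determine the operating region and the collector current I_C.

saturation; I_C ≈ 1.7 mA

Assume active: I_B = (5.5 − 0.7)/15 = 0.32 mA, giving I_C = β·I_B = 25.6 mA.
But then V_CE = 8.2 − 25.6×4.7 = -112 V < V_CE(sat) = 0.2 V — impossible in the active region.
So the transistor is saturated. With V_CE = 0.2 V, I_C = (V_CC − 0.2)/R_C = 8/4.7 = 1.7 mA.
Check: β·I_B = 25.6 mA > I_C = 1.7 mA, confirming saturation.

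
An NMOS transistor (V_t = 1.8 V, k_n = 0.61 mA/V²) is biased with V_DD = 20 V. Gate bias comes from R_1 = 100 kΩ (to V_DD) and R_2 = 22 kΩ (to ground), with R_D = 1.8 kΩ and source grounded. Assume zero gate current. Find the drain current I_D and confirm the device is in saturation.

I_D ≈ 1 mA

V_G = V_DD·R_2/(R_1+R_2) = 20×22/122 = 3.61 V. With the source grounded, V_GS = V_G = 3.61 V.
Assume saturation: I_D = (k_n/2)(V_GS − V_t)² = (0.61/2)×(3.61 − 1.8)² = 0.305×1.81² = 0.995 mA.
V_DS = V_DD − I_D·R_D = 20 − 0.995×1.8 = 18.2 V.
Saturation requires V_DS ≥ V_GS − V_t = 1.81 V; 18.2 ≥ 1.81 ✓.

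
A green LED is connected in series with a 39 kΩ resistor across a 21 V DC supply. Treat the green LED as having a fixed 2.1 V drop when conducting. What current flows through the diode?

I ≈ 0.48 mA

KVL around the loop: 21 = V_D + I·R = 2.1 + I × 39 kΩ.
So I = (21 − 2.1) / 39 kΩ = 18.9 / 39 = 0.485 mA.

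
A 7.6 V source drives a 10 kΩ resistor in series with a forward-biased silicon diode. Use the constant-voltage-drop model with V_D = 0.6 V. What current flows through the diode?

I ≈ 0.7 mA

KVL around the loop: 7.6 = V_D + I·R = 0.6 + I × 10 kΩ.
So I = (7.6 − 0.6) / 10 kΩ = 7 / 10 = 0.7 mA.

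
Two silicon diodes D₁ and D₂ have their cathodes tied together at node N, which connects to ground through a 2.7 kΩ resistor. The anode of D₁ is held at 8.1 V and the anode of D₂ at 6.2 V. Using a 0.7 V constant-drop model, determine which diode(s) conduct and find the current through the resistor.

Only D₁ conducts; I_R ≈ 2.7 mA

Assume both conduct. Then node N would need to be at both 8.1−0.7 = 7.4 V and 6.2−0.7 = 5.5 V, which is impossible.
Assume only D₁ conducts: V_N = 8.1 − 0.7 = 7.4 V, so I_R = 7.4/2.7 = 2.74 mA.
Check D₂: its anode-to-cathode voltage is 6.2 − 7.4 = -1.2 V < 0.7 V, so it is off. The assumption is consistent.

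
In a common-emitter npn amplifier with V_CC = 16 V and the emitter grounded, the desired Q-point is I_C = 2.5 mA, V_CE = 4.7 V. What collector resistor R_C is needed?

R_C ≈ 4.5 kΩ

Collector loop: V_CC = I_C·R_C + V_CE.
R_C = (V_CC − V_CE)/I_C = (16 − 4.7)/2.5 = 4.52 kΩ.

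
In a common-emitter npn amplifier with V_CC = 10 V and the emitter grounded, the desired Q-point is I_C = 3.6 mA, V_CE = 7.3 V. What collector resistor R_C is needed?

Collector loop: V_CC = I_C·R_C + V_CE.
R_C = (V_CC − V_CE)/I_C = (10 − 7.3)/3.6 = 0.75 kΩ.

R_C ≈ 0.75 kΩ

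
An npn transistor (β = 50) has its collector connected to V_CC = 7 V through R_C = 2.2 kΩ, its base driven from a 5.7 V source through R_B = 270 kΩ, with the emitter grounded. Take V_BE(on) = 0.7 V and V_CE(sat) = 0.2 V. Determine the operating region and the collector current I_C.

active; I_C ≈ 0.93 mA

Assume active. Base-emitter loop: I_B = (V_BB − V_BE)/R_B = (5.7 − 0.7)/270 = 0.0185 mA.
I_C = β·I_B = 50×0.0185 = 0.926 mA.
V_CE = V_CC − I_C·R_C = 7 − 0.926×2.2 = 4.96 V > V_CE(sat), so the active-region assumption holds.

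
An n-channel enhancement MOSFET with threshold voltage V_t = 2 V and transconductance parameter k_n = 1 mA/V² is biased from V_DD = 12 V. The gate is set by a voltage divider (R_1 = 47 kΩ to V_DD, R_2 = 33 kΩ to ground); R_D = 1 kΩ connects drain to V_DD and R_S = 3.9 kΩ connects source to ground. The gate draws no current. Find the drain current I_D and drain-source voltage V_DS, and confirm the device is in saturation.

I_D ≈ 0.5 mA, V_DS ≈ 9.6 V

V_G = V_DD·R_2/(R_1+R_2) = 12×33/80 = 4.95 V.
Assume saturation: I_D = (k_n/2)(V_GS − V_t)² with V_GS = V_G − I_D·R_S = 4.95 − 3.9·I_D.
Substituting gives 7.6·I_D² − 12.5·I_D + 4.35 = 0, with roots I_D = 0.5 or 1.14 mA.
The root I_D = 1.14 mA gives V_GS = 0.487 V ≤ V_t, so take I_D = 0.5 mA.
Then V_GS = 3 V and V_DS = V_DD − I_D(R_D+R_S) = 12 − 0.5×4.9 = 9.55 V.
Saturation requires V_DS ≥ V_GS − V_t = 1 V; 9.55 ≥ 1 ✓.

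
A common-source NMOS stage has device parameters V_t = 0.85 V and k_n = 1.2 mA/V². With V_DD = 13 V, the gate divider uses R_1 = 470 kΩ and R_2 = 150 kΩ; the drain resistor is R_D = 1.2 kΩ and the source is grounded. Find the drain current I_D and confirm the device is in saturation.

V_G = V_DD·R_2/(R_1+R_2) = 13×150/620 = 3.15 V. With the source grounded, V_GS = V_G = 3.15 V.
Assume saturation: I_D = (k_n/2)(V_GS − V_t)² = (1.2/2)×(3.15 − 0.85)² = 0.6×2.3² = 3.16 mA.
V_DS = V_DD − I_D·R_D = 13 − 3.16×1.2 = 9.21 V.
Saturation requires V_DS ≥ V_GS − V_t = 2.3 V; 9.21 ≥ 2.3 ✓.

I_D ≈ 3.2 mA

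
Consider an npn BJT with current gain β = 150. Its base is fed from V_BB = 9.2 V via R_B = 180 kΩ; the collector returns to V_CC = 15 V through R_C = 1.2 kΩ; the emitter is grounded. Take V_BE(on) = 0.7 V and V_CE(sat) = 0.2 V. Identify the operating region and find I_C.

Assume active. Base-emitter loop: I_B = (V_BB − V_BE)/R_B = (9.2 − 0.7)/180 = 0.0472 mA.
I_C = β·I_B = 150×0.0472 = 7.08 mA.
V_CE = V_CC − I_C·R_C = 15 − 7.08×1.2 = 6.5 V > V_CE(sat), so the active-region assumption holds.

active; I_C ≈ 7.1 mA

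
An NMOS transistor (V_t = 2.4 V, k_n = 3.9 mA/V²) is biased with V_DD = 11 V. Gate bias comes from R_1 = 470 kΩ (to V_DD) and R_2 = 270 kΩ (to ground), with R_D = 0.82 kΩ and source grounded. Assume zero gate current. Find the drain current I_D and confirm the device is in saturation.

I_D ≈ 5.1 mA

V_G = V_DD·R_2/(R_1+R_2) = 11×270/740 = 4.01 V. With the source grounded, V_GS = V_G = 4.01 V.
Assume saturation: I_D = (k_n/2)(V_GS − V_t)² = (3.9/2)×(4.01 − 2.4)² = 1.95×1.61² = 5.08 mA.
V_DS = V_DD − I_D·R_D = 11 − 5.08×0.82 = 6.84 V.
Saturation requires V_DS ≥ V_GS − V_t = 1.61 V; 6.84 ≥ 1.61 ✓.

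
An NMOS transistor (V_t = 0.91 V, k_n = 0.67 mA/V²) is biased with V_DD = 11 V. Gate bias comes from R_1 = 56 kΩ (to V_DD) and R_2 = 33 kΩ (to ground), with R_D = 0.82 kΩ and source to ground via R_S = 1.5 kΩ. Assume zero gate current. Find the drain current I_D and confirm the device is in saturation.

I_D ≈ 0.98 mA

V_G = V_DD·R_2/(R_1+R_2) = 11×33/89 = 4.08 V.
Assume saturation: I_D = (k_n/2)(V_GS − V_t)² with V_GS = V_G − I_D·R_S = 4.08 − 1.5·I_D.
Substituting gives 0.754·I_D² − 4.18·I_D + 3.36 = 0, with roots I_D = 0.975 or 4.58 mA.
The root I_D = 4.58 mA gives V_GS = -2.79 V ≤ V_t, so take I_D = 0.975 mA.
Then V_GS = 2.62 V and V_DS = V_DD − I_D(R_D+R_S) = 11 − 0.975×2.32 = 8.74 V.
Saturation requires V_DS ≥ V_GS − V_t = 1.71 V; 8.74 ≥ 1.71 ✓.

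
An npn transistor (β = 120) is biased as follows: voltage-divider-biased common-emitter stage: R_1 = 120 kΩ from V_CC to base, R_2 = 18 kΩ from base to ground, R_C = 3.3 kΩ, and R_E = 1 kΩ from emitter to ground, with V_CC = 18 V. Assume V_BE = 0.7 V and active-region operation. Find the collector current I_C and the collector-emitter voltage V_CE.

Thevenize the base divider: V_Th = V_CC·R_2/(R_1+R_2) = 18×18/138 = 2.35 V, R_Th = R_1‖R_2 = 15.7 kΩ.
Base-emitter loop: V_Th = I_B·R_Th + V_BE + (β+1)I_B·R_E, so I_B = (2.35 − 0.7) / (15.7 + 121×1) = 0.0121 mA.
I_C = β·I_B = 120×0.0121 = 1.45 mA, and I_E = (β+1)I_B = 1.46 mA.
V_CE = V_CC − I_C·R_C − I_E·R_E = 18 − 1.45×3.3 − 1.46×1 = 11.8 V.
V_CE = 11.8 V > 0.2 V confirms active-region operation.

I_C ≈ 1.4 mA, V_CE ≈ 12 V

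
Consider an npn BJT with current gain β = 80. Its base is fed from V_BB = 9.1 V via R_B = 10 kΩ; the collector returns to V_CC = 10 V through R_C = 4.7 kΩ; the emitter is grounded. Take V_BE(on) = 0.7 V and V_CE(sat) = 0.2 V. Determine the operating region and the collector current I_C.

Assume active: I_B = (9.1 − 0.7)/10 = 0.84 mA, giving I_C = β·I_B = 67.2 mA.
But then V_CE = 10 − 67.2×4.7 = -306 V < V_CE(sat) = 0.2 V — impossible in the active region.
So the transistor is saturated. With V_CE = 0.2 V, I_C = (V_CC − 0.2)/R_C = 9.8/4.7 = 2.09 mA.
Check: β·I_B = 67.2 mA > I_C = 2.09 mA, confirming saturation.

saturation; I_C ≈ 2.1 mA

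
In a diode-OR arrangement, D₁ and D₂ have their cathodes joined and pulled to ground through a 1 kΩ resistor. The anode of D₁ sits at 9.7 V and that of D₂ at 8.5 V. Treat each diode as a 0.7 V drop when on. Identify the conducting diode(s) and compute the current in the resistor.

Only D₁ conducts; I_R ≈ 9 mA

Assume both conduct. Then node N would need to be at both 9.7−0.7 = 9 V and 8.5−0.7 = 7.8 V, which is impossible.
Assume only D₁ conducts: V_N = 9.7 − 0.7 = 9 V, so I_R = 9/1 = 9 mA.
Check D₂: its anode-to-cathode voltage is 8.5 − 9 = -0.5 V < 0.7 V, so it is off. The assumption is consistent.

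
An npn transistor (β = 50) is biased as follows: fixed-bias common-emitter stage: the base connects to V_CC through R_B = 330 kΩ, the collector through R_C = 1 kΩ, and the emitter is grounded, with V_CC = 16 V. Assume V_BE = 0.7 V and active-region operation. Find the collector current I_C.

I_C ≈ 2.3 mA

Base loop: V_CC = I_B·R_B + V_BE, so I_B = (16 − 0.7)/330 kΩ = 0.0464 mA.
In the active region I_C = β·I_B = 50 × 0.0464 = 2.32 mA.
Collector loop: V_CE = V_CC − I_C·R_C = 16 − 2.32×1 = 13.7 V.
Since V_CE = 13.7 V > V_CE(sat) ≈ 0.2 V, the transistor is in the active region as assumed.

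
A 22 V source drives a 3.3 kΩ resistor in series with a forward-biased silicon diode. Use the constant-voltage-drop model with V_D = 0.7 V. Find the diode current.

I ≈ 6.5 mA

KVL around the loop: 22 = V_D + I·R = 0.7 + I × 3.3 kΩ.
So I = (22 − 0.7) / 3.3 kΩ = 21.3 / 3.3 = 6.45 mA.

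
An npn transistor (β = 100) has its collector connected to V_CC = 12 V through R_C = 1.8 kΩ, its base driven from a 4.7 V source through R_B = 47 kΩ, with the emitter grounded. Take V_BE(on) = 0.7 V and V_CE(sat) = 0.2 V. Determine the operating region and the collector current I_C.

saturation; I_C ≈ 6.6 mA

Assume active: I_B = (4.7 − 0.7)/47 = 0.0851 mA, giving I_C = β·I_B = 8.51 mA.
But then V_CE = 12 − 8.51×1.8 = -3.32 V < V_CE(sat) = 0.2 V — impossible in the active region.
So the transistor is saturated. With V_CE = 0.2 V, I_C = (V_CC − 0.2)/R_C = 11.8/1.8 = 6.56 mA.
Check: β·I_B = 8.51 mA > I_C = 6.56 mA, confirming saturation.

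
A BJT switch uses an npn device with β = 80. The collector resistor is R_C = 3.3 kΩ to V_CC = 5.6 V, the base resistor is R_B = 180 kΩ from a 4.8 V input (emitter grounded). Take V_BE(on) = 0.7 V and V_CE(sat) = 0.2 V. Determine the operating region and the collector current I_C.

saturation; I_C ≈ 1.6 mA

Assume active: I_B = (4.8 − 0.7)/180 = 0.0228 mA, giving I_C = β·I_B = 1.82 mA.
But then V_CE = 5.6 − 1.82×3.3 = -0.413 V < V_CE(sat) = 0.2 V — impossible in the active region.
So the transistor is saturated. With V_CE = 0.2 V, I_C = (V_CC − 0.2)/R_C = 5.4/3.3 = 1.64 mA.
Check: β·I_B = 1.82 mA > I_C = 1.64 mA, confirming saturation.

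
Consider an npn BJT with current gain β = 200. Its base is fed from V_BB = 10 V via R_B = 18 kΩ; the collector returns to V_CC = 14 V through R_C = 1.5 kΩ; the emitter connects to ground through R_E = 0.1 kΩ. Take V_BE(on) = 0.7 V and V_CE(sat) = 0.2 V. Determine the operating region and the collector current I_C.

saturation; I_C ≈ 8.6 mA

Assume active: I_B = (10 − 0.7)/(18 + 201×0.1) = 0.244 mA, I_C = β·I_B = 48.8 mA.
Then V_CE = 14 − 48.8×1.5 − 49.1×0.1 = -64.1 V < 0.2 V — the active assumption fails.
Re-solve with V_CE = 0.2 V. KCL at the emitter: V_E/R_E = (V_BB−0.7−V_E)/R_B + (V_CC−0.2−V_E)/R_C, giving V_E = 0.906 V.
I_C = (V_CC − 0.2 − V_E)/R_C = (13.8 − 0.906)/1.5 = 8.6 mA.
Check: I_B = (9.3 − 0.906)/18 = 0.466 mA, and β·I_B = 93.3 mA > I_C, confirming saturation.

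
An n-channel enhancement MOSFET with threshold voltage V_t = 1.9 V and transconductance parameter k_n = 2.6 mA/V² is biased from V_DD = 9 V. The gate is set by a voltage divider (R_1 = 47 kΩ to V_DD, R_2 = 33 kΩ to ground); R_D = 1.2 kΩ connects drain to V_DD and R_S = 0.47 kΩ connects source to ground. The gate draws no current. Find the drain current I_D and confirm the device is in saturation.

V_G = V_DD·R_2/(R_1+R_2) = 9×33/80 = 3.71 V.
Assume saturation: I_D = (k_n/2)(V_GS − V_t)² with V_GS = V_G − I_D·R_S = 3.71 − 0.47·I_D.
Substituting gives 0.287·I_D² − 3.21·I_D + 4.27 = 0, with roots I_D = 1.54 or 9.65 mA.
The root I_D = 9.65 mA gives V_GS = -0.825 V ≤ V_t, so take I_D = 1.54 mA.
Then V_GS = 2.99 V and V_DS = V_DD − I_D(R_D+R_S) = 9 − 1.54×1.67 = 6.43 V.
Saturation requires V_DS ≥ V_GS − V_t = 1.09 V; 6.43 ≥ 1.09 ✓.

I_D ≈ 1.5 mA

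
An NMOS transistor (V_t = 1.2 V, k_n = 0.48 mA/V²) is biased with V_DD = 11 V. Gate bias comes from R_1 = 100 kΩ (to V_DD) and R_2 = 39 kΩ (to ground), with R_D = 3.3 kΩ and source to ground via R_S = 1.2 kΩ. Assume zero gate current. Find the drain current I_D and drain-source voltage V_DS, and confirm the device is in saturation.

I_D ≈ 0.44 mA, V_DS ≈ 9 V

V_G = V_DD·R_2/(R_1+R_2) = 11×39/139 = 3.09 V.
Assume saturation: I_D = (k_n/2)(V_GS − V_t)² with V_GS = V_G − I_D·R_S = 3.09 − 1.2·I_D.
Substituting gives 0.346·I_D² − 2.09·I_D + 0.854 = 0, with roots I_D = 0.442 or 5.6 mA.
The root I_D = 5.6 mA gives V_GS = -3.63 V ≤ V_t, so take I_D = 0.442 mA.
Then V_GS = 2.56 V and V_DS = V_DD − I_D(R_D+R_S) = 11 − 0.442×4.5 = 9.01 V.
Saturation requires V_DS ≥ V_GS − V_t = 1.36 V; 9.01 ≥ 1.36 ✓.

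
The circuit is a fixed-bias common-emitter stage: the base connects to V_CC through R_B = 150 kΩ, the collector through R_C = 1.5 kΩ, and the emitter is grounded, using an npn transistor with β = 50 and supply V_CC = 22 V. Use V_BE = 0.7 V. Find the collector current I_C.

I_C ≈ 7.1 mA

Base loop: V_CC = I_B·R_B + V_BE, so I_B = (22 − 0.7)/150 kΩ = 0.142 mA.
In the active region I_C = β·I_B = 50 × 0.142 = 7.1 mA.
Collector loop: V_CE = V_CC − I_C·R_C = 22 − 7.1×1.5 = 11.3 V.
Since V_CE = 11.3 V > V_CE(sat) ≈ 0.2 V, the transistor is in the active region as assumed.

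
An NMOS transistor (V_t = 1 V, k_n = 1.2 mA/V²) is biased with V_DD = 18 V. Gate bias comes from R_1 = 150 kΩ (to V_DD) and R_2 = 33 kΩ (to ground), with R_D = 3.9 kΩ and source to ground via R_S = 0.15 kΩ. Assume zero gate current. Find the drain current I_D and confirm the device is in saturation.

I_D ≈ 2.2 mA

V_G = V_DD·R_2/(R_1+R_2) = 18×33/183 = 3.25 V.
Assume saturation: I_D = (k_n/2)(V_GS − V_t)² with V_GS = V_G − I_D·R_S = 3.25 − 0.15·I_D.
Substituting gives 0.0135·I_D² − 1.4·I_D + 3.03 = 0, with roots I_D = 2.2 or 102 mA.
The root I_D = 102 mA gives V_GS = -12 V ≤ V_t, so take I_D = 2.2 mA.
Then V_GS = 2.92 V and V_DS = V_DD − I_D(R_D+R_S) = 18 − 2.2×4.05 = 9.08 V.
Saturation requires V_DS ≥ V_GS − V_t = 1.92 V; 9.08 ≥ 1.92 ✓.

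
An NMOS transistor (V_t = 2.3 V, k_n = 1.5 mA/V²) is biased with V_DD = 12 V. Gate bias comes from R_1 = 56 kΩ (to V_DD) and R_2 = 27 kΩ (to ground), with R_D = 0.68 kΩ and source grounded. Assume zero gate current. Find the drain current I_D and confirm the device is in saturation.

I_D ≈ 1.9 mA

V_G = V_DD·R_2/(R_1+R_2) = 12×27/83 = 3.9 V. With the source grounded, V_GS = V_G = 3.9 V.
Assume saturation: I_D = (k_n/2)(V_GS − V_t)² = (1.5/2)×(3.9 − 2.3)² = 0.75×1.6² = 1.93 mA.
V_DS = V_DD − I_D·R_D = 12 − 1.93×0.68 = 10.7 V.
Saturation requires V_DS ≥ V_GS − V_t = 1.6 V; 10.7 ≥ 1.6 ✓.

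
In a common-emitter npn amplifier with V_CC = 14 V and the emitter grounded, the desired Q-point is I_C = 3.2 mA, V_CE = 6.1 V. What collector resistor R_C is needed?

Collector loop: V_CC = I_C·R_C + V_CE.
R_C = (V_CC − V_CE)/I_C = (14 − 6.1)/3.2 = 2.47 kΩ.

R_C ≈ 2.5 kΩ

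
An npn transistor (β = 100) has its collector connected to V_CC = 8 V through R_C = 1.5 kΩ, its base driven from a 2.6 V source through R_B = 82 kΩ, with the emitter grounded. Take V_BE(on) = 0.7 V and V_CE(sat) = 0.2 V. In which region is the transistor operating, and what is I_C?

Assume active. Base-emitter loop: I_B = (V_BB − V_BE)/R_B = (2.6 − 0.7)/82 = 0.0232 mA.
I_C = β·I_B = 100×0.0232 = 2.32 mA.
V_CE = V_CC − I_C·R_C = 8 − 2.32×1.5 = 4.52 V > V_CE(sat), so the active-region assumption holds.

active; I_C ≈ 2.3 mA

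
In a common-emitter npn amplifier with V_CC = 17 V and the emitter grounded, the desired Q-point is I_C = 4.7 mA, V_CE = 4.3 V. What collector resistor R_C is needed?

R_C ≈ 2.7 kΩ

Collector loop: V_CC = I_C·R_C + V_CE.
R_C = (V_CC − V_CE)/I_C = (17 − 4.3)/4.7 = 2.7 kΩ.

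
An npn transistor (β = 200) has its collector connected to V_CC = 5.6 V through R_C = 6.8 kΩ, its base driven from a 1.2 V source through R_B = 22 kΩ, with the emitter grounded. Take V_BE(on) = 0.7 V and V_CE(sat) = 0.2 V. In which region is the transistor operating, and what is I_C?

Assume active: I_B = (1.2 − 0.7)/22 = 0.0227 mA, giving I_C = β·I_B = 4.55 mA.
But then V_CE = 5.6 − 4.55×6.8 = -25.3 V < V_CE(sat) = 0.2 V — impossible in the active region.
So the transistor is saturated. With V_CE = 0.2 V, I_C = (V_CC − 0.2)/R_C = 5.4/6.8 = 0.794 mA.
Check: β·I_B = 4.55 mA > I_C = 0.794 mA, confirming saturation.

saturation; I_C ≈ 0.79 mA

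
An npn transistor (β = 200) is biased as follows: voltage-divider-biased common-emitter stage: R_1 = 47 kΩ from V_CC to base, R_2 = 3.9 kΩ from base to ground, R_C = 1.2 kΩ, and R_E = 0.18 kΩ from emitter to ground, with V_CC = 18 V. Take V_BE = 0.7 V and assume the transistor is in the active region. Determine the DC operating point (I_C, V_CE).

Thevenize the base divider: V_Th = V_CC·R_2/(R_1+R_2) = 18×3.9/50.9 = 1.38 V, R_Th = R_1‖R_2 = 3.6 kΩ.
Base-emitter loop: V_Th = I_B·R_Th + V_BE + (β+1)I_B·R_E, so I_B = (1.38 − 0.7) / (3.6 + 201×0.18) = 0.0171 mA.
I_C = β·I_B = 200×0.0171 = 3.41 mA, and I_E = (β+1)I_B = 3.43 mA.
V_CE = V_CC − I_C·R_C − I_E·R_E = 18 − 3.41×1.2 − 3.43×0.18 = 13.3 V.
V_CE = 13.3 V > 0.2 V confirms active-region operation.

I_C ≈ 3.4 mA, V_CE ≈ 13 V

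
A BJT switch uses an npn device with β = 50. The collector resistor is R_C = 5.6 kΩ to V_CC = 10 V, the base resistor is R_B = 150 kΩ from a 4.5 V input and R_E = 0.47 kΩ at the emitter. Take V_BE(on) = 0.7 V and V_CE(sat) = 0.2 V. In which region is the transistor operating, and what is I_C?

Assume active. Base-emitter loop: I_B = (V_BB − V_BE)/(R_B + (β+1)R_E) = (4.5 − 0.7)/(150 + 51×0.47) = 0.0218 mA.
I_C = β·I_B = 50×0.0218 = 1.09 mA.
V_CE = V_CC − I_C·R_C − I_E·R_E = 10 − 1.09×5.6 − 1.11×0.47 = 3.36 V > V_CE(sat), so the active-region assumption holds.

active; I_C ≈ 1.1 mA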